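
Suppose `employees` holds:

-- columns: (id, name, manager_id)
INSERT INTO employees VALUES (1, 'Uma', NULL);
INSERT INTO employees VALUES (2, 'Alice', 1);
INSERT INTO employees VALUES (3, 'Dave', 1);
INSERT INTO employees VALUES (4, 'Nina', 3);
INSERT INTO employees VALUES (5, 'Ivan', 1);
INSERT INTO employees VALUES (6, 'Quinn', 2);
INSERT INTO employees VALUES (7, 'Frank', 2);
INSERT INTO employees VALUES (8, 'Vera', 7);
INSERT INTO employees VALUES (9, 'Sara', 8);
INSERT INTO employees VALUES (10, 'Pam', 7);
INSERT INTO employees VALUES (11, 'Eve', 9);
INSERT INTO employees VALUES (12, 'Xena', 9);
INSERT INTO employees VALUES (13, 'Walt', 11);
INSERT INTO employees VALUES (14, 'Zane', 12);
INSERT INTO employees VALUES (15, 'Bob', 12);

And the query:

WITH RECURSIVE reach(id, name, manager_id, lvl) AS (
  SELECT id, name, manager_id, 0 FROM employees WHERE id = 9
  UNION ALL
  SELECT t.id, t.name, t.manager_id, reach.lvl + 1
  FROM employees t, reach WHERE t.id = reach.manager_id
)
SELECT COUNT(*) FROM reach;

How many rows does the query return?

Base: id=9 (Sara), manager_id=8, lvl 0.
Iteration 1: join on id=8 -> Vera (id 8, manager_id=7, lvl 1).
Iteration 2: join on id=7 -> Frank (id 7, manager_id=2, lvl 2).
Iteration 3: join on id=2 -> Alice (id 2, manager_id=1, lvl 3).
Iteration 4: join on id=1 -> Uma (id 1, manager_id=NULL, lvl 4).
Iteration 5: manager_id is NULL; no match; recursion stops.
Total rows emitted: 5.

5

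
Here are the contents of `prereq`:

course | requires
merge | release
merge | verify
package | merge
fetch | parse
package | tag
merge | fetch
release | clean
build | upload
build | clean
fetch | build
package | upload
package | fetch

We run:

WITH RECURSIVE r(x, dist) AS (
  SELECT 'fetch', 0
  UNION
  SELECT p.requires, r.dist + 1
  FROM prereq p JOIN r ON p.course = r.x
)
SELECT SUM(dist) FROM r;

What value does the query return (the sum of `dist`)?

Base: (fetch, dist=0).
Iteration 1: edges from {fetch} -> (build, dist=1), (parse, dist=1).
Iteration 2: edges from {build,parse} -> (clean, dist=2), (upload, dist=2).
Iteration 3: no outgoing edges from {clean,upload}; recursion stops.
SUM(dist) = 0 + 1 + 1 + 2 + 2 = 6.

6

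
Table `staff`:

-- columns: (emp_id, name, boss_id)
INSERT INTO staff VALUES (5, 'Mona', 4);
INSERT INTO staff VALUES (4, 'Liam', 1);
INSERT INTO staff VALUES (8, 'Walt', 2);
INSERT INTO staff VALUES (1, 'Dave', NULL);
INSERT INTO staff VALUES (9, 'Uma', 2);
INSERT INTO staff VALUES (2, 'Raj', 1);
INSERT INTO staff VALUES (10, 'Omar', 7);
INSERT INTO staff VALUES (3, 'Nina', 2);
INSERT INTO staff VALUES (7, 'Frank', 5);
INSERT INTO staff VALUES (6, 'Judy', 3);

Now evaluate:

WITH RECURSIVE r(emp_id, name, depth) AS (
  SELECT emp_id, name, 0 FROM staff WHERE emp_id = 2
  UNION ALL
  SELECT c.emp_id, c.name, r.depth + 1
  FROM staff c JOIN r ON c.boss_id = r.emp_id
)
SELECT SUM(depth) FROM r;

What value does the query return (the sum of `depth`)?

5

Base: emp_id=2 (Raj) at depth 0.
Iteration 1: rows with boss_id in {2} -> Nina (id 3, depth 1), Walt (id 8, depth 1), Uma (id 9, depth 1).
Iteration 2: rows with boss_id in {3,8,9} -> Judy (id 6, depth 2).
Iteration 3: no rows with boss_id in {6}; recursion stops.
SUM(depth) = 0 + 1 + 1 + 1 + 2 = 5.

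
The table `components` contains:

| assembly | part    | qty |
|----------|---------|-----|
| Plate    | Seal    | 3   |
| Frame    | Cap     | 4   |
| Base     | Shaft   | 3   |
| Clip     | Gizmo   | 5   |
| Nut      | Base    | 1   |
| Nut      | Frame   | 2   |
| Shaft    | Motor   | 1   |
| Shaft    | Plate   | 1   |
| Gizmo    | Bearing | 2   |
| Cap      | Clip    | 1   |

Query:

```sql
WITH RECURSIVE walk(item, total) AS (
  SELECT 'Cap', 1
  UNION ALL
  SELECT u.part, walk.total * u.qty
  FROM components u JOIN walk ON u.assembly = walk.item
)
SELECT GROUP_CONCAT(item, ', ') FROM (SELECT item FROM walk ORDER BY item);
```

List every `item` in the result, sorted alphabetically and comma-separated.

Base: (Cap, total=1).
Iteration 1: components of {Cap} -> Clip = 1*1 = 1.
Iteration 2: components of {Clip} -> Gizmo = 1*5 = 5.
Iteration 3: components of {Gizmo} -> Bearing = 5*2 = 10.
Iteration 4: no further components; recursion stops.

Bearing, Cap, Clip, Gizmo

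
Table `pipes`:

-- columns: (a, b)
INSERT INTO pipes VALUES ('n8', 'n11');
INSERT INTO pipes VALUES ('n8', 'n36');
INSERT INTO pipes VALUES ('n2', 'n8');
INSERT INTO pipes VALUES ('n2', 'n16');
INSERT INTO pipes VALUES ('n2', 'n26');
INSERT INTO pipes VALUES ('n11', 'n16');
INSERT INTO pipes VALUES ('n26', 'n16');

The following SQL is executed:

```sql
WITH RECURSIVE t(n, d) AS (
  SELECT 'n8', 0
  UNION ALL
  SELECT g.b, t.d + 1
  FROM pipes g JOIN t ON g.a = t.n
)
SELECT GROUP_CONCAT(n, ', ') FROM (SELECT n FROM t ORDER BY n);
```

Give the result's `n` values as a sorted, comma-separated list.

n11, n16, n36, n8

Base: (n8, d=0).
Iteration 1: edges from {n8} -> (n11, d=1), (n36, d=1).
Iteration 2: edges from {n11,n36} -> (n16, d=2).
Iteration 3: no outgoing edges from {n16}; recursion stops.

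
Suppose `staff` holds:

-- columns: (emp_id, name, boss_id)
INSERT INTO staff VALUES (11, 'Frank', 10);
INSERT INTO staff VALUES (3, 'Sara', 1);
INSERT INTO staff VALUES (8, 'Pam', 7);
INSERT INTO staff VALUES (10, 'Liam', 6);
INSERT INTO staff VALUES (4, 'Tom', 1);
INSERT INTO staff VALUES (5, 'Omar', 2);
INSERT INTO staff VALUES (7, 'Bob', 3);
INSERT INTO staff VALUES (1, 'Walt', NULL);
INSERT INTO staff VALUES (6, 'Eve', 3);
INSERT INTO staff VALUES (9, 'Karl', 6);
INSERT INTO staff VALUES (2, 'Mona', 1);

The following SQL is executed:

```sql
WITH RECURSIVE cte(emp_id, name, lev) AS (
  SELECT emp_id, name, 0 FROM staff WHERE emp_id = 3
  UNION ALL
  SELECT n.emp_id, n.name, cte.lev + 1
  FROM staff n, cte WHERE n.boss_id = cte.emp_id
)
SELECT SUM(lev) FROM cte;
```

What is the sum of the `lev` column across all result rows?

Base: emp_id=3 (Sara) at lev 0.
Iteration 1: rows with boss_id in {3} -> Eve (id 6, lev 1), Bob (id 7, lev 1).
Iteration 2: rows with boss_id in {6,7} -> Pam (id 8, lev 2), Karl (id 9, lev 2), Liam (id 10, lev 2).
Iteration 3: rows with boss_id in {8,9,10} -> Frank (id 11, lev 3).
Iteration 4: no rows with boss_id in {11}; recursion stops.
SUM(lev) = 0 + 1 + 1 + 2 + 2 + 2 + 3 = 11.

11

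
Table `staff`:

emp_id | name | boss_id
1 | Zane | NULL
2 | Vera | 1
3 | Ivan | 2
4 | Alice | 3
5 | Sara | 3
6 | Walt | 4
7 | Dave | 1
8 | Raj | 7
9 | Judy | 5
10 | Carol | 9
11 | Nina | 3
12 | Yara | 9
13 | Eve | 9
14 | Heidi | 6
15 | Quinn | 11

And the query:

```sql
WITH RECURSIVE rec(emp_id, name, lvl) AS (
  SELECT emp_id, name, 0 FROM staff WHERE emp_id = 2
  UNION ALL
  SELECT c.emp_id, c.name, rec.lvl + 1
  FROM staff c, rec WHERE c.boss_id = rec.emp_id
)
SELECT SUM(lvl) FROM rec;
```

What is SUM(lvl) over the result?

32

Base: emp_id=2 (Vera) at lvl 0.
Iteration 1: rows with boss_id in {2} -> Ivan (id 3, lvl 1).
Iteration 2: rows with boss_id in {3} -> Alice (id 4, lvl 2), Sara (id 5, lvl 2), Nina (id 11, lvl 2).
Iteration 3: rows with boss_id in {4,5,11} -> Walt (id 6, lvl 3), Judy (id 9, lvl 3), Quinn (id 15, lvl 3).
Iteration 4: rows with boss_id in {6,9,15} -> Carol (id 10, lvl 4), Yara (id 12, lvl 4), Eve (id 13, lvl 4), Heidi (id 14, lvl 4).
Iteration 5: no rows with boss_id in {10,12,13,14}; recursion stops.
SUM(lvl) = 0 + 1 + 2 + 2 + 2 + 3 + 3 + 3 + 4 + 4 + 4 + 4 = 32.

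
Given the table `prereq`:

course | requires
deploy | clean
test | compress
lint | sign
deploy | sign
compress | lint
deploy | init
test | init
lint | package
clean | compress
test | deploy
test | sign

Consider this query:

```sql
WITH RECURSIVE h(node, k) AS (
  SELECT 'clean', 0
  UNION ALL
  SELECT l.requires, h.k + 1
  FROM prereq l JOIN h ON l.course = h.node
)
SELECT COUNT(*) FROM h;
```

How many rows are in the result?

5

Base: (clean, k=0).
Iteration 1: edges from {clean} -> (compress, k=1).
Iteration 2: edges from {compress} -> (lint, k=2).
Iteration 3: edges from {lint} -> (package, k=3), (sign, k=3).
Iteration 4: no outgoing edges from {package,sign}; recursion stops.
Total rows emitted: 5.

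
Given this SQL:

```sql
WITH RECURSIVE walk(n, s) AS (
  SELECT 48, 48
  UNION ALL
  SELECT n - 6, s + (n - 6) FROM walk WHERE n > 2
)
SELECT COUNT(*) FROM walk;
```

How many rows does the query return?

Base: n=48, s=48.
Iteration 1: 48 > 2 holds -> n = 48 - 6 = 42, s = 48 + 42 = 90.
Iteration 2: 42 > 2 holds -> n = 42 - 6 = 36, s = 90 + 36 = 126.
Iteration 3: 36 > 2 holds -> n = 36 - 6 = 30, s = 126 + 30 = 156.
Iteration 4: 30 > 2 holds -> n = 30 - 6 = 24, s = 156 + 24 = 180.
Iteration 5: 24 > 2 holds -> n = 24 - 6 = 18, s = 180 + 18 = 198.
Iteration 6: 18 > 2 holds -> n = 18 - 6 = 12, s = 198 + 12 = 210.
Iteration 7: 12 > 2 holds -> n = 12 - 6 = 6, s = 210 + 6 = 216.
Iteration 8: 6 > 2 holds -> n = 6 - 6 = 0, s = 216 + 0 = 216.
Iteration 9: 0 > 2 fails; recursion stops.
Total rows emitted: 9.

9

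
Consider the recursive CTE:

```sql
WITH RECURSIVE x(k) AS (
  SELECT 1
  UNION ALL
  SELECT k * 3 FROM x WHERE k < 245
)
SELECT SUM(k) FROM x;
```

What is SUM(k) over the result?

1093

Base: k=1.
Iteration 1: 1 < 245 holds -> k = 1 * 3 = 3.
Iteration 2: 3 < 245 holds -> k = 3 * 3 = 9.
Iteration 3: 9 < 245 holds -> k = 9 * 3 = 27.
Iteration 4: 27 < 245 holds -> k = 27 * 3 = 81.
Iteration 5: 81 < 245 holds -> k = 81 * 3 = 243.
Iteration 6: 243 < 245 holds -> k = 243 * 3 = 729.
Iteration 7: 729 < 245 fails; recursion stops.
SUM(k) = 1 + 3 + 9 + 27 + 81 + 243 + 729 = 1093.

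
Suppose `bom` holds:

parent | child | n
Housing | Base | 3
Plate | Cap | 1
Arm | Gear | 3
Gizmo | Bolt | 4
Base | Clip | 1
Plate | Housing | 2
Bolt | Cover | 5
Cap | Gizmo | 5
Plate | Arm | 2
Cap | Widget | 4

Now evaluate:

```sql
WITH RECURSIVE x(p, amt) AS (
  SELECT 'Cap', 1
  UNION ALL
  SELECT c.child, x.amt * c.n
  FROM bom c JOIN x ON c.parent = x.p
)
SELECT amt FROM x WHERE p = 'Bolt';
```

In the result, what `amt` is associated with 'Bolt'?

Base: (Cap, amt=1).
Iteration 1: components of {Cap} -> Gizmo = 1*5 = 5, Widget = 1*4 = 4.
Iteration 2: components of {Gizmo,Widget} -> Bolt = 5*4 = 20.
Iteration 3: components of {Bolt} -> Cover = 20*5 = 100.
Iteration 4: no further components; recursion stops.

20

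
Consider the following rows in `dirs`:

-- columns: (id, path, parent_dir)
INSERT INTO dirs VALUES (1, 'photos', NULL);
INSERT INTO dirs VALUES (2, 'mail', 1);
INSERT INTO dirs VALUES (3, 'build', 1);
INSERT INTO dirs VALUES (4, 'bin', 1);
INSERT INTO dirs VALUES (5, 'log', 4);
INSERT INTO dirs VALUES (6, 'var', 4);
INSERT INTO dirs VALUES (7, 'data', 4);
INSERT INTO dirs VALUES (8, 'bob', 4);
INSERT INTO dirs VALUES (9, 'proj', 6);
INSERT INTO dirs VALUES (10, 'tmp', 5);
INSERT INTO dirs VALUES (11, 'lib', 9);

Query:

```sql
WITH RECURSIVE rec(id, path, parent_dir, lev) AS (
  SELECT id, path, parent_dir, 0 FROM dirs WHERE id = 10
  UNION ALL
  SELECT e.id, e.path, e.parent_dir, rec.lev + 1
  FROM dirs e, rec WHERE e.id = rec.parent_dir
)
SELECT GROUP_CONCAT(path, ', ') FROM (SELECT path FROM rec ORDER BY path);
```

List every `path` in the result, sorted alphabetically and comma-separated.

Base: id=10 (tmp), parent_dir=5, lev 0.
Iteration 1: join on id=5 -> log (id 5, parent_dir=4, lev 1).
Iteration 2: join on id=4 -> bin (id 4, parent_dir=1, lev 2).
Iteration 3: join on id=1 -> photos (id 1, parent_dir=NULL, lev 3).
Iteration 4: parent_dir is NULL; no match; recursion stops.

bin, log, photos, tmp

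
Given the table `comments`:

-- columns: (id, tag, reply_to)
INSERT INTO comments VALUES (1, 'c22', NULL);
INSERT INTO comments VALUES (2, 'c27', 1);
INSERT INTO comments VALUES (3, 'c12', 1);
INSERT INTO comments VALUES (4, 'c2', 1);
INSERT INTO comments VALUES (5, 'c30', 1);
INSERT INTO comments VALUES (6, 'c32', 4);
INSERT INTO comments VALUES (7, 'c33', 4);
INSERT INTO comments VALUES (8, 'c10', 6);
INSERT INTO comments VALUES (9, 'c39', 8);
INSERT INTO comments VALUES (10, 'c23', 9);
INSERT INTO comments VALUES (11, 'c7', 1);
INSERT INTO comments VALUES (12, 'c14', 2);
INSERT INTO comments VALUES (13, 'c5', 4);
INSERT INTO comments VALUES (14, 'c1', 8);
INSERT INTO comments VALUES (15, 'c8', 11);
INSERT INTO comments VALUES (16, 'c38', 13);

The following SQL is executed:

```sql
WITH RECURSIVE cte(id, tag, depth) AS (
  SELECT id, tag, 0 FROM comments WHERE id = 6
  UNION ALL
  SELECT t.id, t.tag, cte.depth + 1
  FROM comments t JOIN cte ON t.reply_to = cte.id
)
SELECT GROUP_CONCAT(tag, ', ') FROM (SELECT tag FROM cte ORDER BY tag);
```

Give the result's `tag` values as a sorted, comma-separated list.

c1, c10, c23, c32, c39

Base: id=6 (c32) at depth 0.
Iteration 1: rows with reply_to in {6} -> c10 (id 8, depth 1).
Iteration 2: rows with reply_to in {8} -> c39 (id 9, depth 2), c1 (id 14, depth 2).
Iteration 3: rows with reply_to in {9,14} -> c23 (id 10, depth 3).
Iteration 4: no rows with reply_to in {10}; recursion stops.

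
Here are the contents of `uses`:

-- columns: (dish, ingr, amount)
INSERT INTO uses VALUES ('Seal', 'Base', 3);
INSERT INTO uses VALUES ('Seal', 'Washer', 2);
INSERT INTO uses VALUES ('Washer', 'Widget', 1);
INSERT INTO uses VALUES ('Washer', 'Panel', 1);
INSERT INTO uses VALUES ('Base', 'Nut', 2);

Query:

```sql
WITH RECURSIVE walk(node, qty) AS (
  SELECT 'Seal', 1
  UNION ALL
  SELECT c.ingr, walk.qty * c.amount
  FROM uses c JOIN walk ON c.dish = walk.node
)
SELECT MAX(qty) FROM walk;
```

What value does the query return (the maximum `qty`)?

6

Base: (Seal, qty=1).
Iteration 1: components of {Seal} -> Base = 1*3 = 3, Washer = 1*2 = 2.
Iteration 2: components of {Base,Washer} -> Nut = 3*2 = 6, Panel = 2*1 = 2, Widget = 2*1 = 2.
Iteration 3: no further components; recursion stops.
qty values: 1, 2, 3, 2, 2, 6; the maximum is 6.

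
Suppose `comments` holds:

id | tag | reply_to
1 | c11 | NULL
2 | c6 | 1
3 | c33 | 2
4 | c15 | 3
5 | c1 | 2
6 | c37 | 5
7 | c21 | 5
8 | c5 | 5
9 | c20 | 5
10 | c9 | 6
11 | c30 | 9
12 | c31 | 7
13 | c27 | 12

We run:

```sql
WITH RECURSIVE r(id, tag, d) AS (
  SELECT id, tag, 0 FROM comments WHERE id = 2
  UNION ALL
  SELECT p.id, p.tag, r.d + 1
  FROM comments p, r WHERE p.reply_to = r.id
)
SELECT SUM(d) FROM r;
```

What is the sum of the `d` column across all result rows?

Base: id=2 (c6) at d 0.
Iteration 1: rows with reply_to in {2} -> c33 (id 3, d 1), c1 (id 5, d 1).
Iteration 2: rows with reply_to in {3,5} -> c15 (id 4, d 2), c37 (id 6, d 2), c21 (id 7, d 2), c5 (id 8, d 2), c20 (id 9, d 2).
Iteration 3: rows with reply_to in {4,6,7,8,9} -> c9 (id 10, d 3), c30 (id 11, d 3), c31 (id 12, d 3).
Iteration 4: rows with reply_to in {10,11,12} -> c27 (id 13, d 4).
Iteration 5: no rows with reply_to in {13}; recursion stops.
SUM(d) = 0 + 1 + 1 + 2 + 2 + 2 + 2 + 2 + 3 + 3 + 3 + 4 = 25.

25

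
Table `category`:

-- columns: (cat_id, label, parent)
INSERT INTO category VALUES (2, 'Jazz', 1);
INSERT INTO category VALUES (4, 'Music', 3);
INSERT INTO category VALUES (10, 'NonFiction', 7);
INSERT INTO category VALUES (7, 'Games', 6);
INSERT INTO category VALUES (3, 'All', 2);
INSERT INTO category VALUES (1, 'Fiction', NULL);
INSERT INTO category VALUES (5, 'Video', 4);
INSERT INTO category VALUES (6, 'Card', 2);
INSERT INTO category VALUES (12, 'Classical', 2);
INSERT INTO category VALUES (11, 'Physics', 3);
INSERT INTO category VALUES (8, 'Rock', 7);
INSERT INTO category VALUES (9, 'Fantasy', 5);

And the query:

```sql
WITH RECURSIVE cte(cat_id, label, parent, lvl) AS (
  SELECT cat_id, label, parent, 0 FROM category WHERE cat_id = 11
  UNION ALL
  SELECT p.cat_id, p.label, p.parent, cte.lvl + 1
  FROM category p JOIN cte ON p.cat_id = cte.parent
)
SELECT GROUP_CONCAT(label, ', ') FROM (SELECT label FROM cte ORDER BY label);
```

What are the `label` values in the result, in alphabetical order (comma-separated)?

All, Fiction, Jazz, Physics

Base: cat_id=11 (Physics), parent=3, lvl 0.
Iteration 1: join on cat_id=3 -> All (id 3, parent=2, lvl 1).
Iteration 2: join on cat_id=2 -> Jazz (id 2, parent=1, lvl 2).
Iteration 3: join on cat_id=1 -> Fiction (id 1, parent=NULL, lvl 3).
Iteration 4: parent is NULL; no match; recursion stops.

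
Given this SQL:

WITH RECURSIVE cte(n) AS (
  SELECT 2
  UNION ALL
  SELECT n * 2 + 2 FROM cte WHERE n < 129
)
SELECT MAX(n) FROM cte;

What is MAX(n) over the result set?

254

Base: n=2.
Iteration 1: 2 < 129 holds -> n = 2 * 2 + 2 = 6.
Iteration 2: 6 < 129 holds -> n = 6 * 2 + 2 = 14.
Iteration 3: 14 < 129 holds -> n = 14 * 2 + 2 = 30.
Iteration 4: 30 < 129 holds -> n = 30 * 2 + 2 = 62.
Iteration 5: 62 < 129 holds -> n = 62 * 2 + 2 = 126.
Iteration 6: 126 < 129 holds -> n = 126 * 2 + 2 = 254.
Iteration 7: 254 < 129 fails; recursion stops.
n values: 2, 6, 14, 30, 62, 126, 254; the maximum is 254.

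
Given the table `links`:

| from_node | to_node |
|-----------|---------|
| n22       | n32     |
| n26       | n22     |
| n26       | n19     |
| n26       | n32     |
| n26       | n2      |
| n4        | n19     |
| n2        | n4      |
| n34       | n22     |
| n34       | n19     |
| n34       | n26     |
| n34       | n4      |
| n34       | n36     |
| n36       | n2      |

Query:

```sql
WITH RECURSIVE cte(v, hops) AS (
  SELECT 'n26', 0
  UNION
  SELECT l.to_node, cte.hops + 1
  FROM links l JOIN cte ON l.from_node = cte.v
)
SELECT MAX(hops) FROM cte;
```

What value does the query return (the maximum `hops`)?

3

Base: (n26, hops=0).
Iteration 1: edges from {n26} -> (n19, hops=1), (n2, hops=1), (n22, hops=1), (n32, hops=1).
Iteration 2: edges from {n19,n2,n22,n32} -> (n32, hops=2), (n4, hops=2).
Iteration 3: edges from {n32,n4} -> (n19, hops=3).
Iteration 4: no outgoing edges from {n19}; recursion stops.
hops values: 0, 1, 1, 1, 1, 2, 2, 3; the maximum is 3.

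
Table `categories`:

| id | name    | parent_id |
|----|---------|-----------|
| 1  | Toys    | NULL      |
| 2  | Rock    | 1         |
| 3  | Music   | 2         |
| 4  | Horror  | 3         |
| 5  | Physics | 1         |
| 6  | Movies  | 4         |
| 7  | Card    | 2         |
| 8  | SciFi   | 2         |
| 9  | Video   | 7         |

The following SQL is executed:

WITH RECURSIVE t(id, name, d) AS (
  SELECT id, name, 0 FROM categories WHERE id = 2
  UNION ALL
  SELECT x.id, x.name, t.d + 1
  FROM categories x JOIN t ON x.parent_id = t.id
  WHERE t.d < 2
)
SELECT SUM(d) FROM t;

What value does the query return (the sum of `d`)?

7

Base: id=2 (Rock) at d 0.
Iteration 1: rows with parent_id in {2} -> Music (id 3, d 1), Card (id 7, d 1), SciFi (id 8, d 1).
Iteration 2: rows with parent_id in {3,7,8} -> Horror (id 4, d 2), Video (id 9, d 2).
Iteration 3: d < 2 fails for all current rows; recursion stops.
SUM(d) = 0 + 1 + 1 + 1 + 2 + 2 = 7.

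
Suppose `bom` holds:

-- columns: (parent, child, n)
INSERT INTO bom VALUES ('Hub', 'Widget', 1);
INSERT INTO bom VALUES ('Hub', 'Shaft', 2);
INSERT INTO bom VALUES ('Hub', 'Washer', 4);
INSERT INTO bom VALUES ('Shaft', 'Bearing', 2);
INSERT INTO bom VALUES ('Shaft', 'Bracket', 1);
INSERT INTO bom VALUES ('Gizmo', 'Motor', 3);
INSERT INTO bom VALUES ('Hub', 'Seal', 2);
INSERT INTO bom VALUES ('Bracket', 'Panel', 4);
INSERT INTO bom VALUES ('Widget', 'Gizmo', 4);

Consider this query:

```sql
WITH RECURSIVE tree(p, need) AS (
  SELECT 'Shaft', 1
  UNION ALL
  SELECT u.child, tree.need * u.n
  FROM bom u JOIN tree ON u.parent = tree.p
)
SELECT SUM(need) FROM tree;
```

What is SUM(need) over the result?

8

Base: (Shaft, need=1).
Iteration 1: components of {Shaft} -> Bearing = 1*2 = 2, Bracket = 1*1 = 1.
Iteration 2: components of {Bearing,Bracket} -> Panel = 1*4 = 4.
Iteration 3: no further components; recursion stops.
SUM(need) = 1 + 1 + 2 + 4 = 8.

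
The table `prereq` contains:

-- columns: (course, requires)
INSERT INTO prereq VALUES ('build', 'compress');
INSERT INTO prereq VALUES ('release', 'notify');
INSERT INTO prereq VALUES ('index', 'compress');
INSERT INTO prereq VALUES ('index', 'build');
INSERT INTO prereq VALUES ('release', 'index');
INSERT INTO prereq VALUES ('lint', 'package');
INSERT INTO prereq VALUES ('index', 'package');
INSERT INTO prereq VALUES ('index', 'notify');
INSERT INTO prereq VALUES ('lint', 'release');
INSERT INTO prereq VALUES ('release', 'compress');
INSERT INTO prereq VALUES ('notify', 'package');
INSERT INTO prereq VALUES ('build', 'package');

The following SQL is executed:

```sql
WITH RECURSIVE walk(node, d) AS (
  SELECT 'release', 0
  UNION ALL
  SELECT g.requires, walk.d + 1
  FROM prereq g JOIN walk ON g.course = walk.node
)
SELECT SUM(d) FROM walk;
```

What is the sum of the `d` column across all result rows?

22

Base: (release, d=0).
Iteration 1: edges from {release} -> (compress, d=1), (index, d=1), (notify, d=1).
Iteration 2: edges from {compress,index,notify} -> (build, d=2), (compress, d=2), (notify, d=2), (package, d=2) x2. [UNION ALL keeps all 5 new rows, including repeats]
Iteration 3: edges from {build,compress,notify,package} -> (compress, d=3), (package, d=3) x2. [UNION ALL keeps all 3 new rows, including repeats]
Iteration 4: no outgoing edges from {compress,package}; recursion stops.
SUM(d) = 0 + 1 + 1 + 1 + 2 + 2 + 2 + 2 + 2 + 3 + 3 + 3 = 22.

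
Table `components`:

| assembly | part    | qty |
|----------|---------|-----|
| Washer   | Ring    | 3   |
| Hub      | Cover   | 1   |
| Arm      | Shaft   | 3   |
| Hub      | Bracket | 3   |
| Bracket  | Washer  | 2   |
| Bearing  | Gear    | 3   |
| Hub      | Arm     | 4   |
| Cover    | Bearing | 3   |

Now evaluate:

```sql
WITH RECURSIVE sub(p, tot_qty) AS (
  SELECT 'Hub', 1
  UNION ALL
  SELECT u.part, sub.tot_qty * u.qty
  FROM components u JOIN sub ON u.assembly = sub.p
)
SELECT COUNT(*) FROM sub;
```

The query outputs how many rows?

Base: (Hub, tot_qty=1).
Iteration 1: components of {Hub} -> Arm = 1*4 = 4, Bracket = 1*3 = 3, Cover = 1*1 = 1.
Iteration 2: components of {Arm,Bracket,Cover} -> Bearing = 1*3 = 3, Shaft = 4*3 = 12, Washer = 3*2 = 6.
Iteration 3: components of {Bearing,Shaft,Washer} -> Gear = 3*3 = 9, Ring = 6*3 = 18.
Iteration 4: no further components; recursion stops.
Total rows emitted: 9.

9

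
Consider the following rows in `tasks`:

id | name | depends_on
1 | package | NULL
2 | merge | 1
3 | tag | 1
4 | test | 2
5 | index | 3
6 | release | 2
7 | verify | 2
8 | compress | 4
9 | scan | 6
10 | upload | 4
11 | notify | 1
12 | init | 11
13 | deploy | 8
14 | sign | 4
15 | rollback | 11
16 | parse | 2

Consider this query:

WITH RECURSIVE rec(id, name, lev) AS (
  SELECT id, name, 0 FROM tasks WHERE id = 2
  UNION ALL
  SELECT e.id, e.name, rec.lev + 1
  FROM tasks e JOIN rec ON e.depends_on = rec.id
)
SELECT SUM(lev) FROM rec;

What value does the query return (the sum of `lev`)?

15

Base: id=2 (merge) at lev 0.
Iteration 1: rows with depends_on in {2} -> test (id 4, lev 1), release (id 6, lev 1), verify (id 7, lev 1), parse (id 16, lev 1).
Iteration 2: rows with depends_on in {4,6,7,16} -> compress (id 8, lev 2), scan (id 9, lev 2), upload (id 10, lev 2), sign (id 14, lev 2).
Iteration 3: rows with depends_on in {8,9,10,14} -> deploy (id 13, lev 3).
Iteration 4: no rows with depends_on in {13}; recursion stops.
SUM(lev) = 0 + 1 + 1 + 1 + 1 + 2 + 2 + 2 + 2 + 3 = 15.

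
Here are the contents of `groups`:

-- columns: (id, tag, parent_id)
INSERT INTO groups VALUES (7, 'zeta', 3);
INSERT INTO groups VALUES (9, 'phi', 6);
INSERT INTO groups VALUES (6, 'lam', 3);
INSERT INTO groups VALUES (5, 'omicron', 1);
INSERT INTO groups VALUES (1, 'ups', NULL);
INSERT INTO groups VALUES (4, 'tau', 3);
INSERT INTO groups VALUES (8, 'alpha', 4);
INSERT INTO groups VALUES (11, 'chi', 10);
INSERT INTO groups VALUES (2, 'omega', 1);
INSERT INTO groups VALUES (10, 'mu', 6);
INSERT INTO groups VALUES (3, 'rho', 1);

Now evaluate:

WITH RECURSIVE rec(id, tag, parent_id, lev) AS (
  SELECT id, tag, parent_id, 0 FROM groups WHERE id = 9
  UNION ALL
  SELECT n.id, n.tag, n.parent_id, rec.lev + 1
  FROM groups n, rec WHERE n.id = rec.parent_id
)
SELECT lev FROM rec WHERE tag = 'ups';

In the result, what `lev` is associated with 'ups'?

3

Base: id=9 (phi), parent_id=6, lev 0.
Iteration 1: join on id=6 -> lam (id 6, parent_id=3, lev 1).
Iteration 2: join on id=3 -> rho (id 3, parent_id=1, lev 2).
Iteration 3: join on id=1 -> ups (id 1, parent_id=NULL, lev 3).
Iteration 4: parent_id is NULL; no match; recursion stops.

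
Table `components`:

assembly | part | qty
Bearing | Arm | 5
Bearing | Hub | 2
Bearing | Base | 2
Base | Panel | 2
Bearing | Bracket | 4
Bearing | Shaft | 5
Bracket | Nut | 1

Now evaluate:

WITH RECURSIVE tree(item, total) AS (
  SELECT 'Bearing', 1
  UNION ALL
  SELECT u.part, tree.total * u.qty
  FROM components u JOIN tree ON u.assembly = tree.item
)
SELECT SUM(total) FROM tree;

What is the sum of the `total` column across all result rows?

27

Base: (Bearing, total=1).
Iteration 1: components of {Bearing} -> Arm = 1*5 = 5, Base = 1*2 = 2, Bracket = 1*4 = 4, Hub = 1*2 = 2, Shaft = 1*5 = 5.
Iteration 2: components of {Arm,Base,Bracket,Hub,Shaft} -> Nut = 4*1 = 4, Panel = 2*2 = 4.
Iteration 3: no further components; recursion stops.
SUM(total) = 1 + 5 + 2 + 2 + 4 + 5 + 4 + 4 = 27.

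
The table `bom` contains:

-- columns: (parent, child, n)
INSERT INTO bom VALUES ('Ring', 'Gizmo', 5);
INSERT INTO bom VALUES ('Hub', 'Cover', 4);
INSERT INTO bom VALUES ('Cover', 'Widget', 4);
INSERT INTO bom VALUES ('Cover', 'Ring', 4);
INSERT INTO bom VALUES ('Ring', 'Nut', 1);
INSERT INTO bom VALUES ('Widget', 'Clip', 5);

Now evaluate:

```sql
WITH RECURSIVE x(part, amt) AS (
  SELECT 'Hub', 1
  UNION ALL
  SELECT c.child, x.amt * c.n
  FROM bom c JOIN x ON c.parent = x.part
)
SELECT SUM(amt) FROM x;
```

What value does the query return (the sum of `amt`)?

Base: (Hub, amt=1).
Iteration 1: components of {Hub} -> Cover = 1*4 = 4.
Iteration 2: components of {Cover} -> Ring = 4*4 = 16, Widget = 4*4 = 16.
Iteration 3: components of {Ring,Widget} -> Clip = 16*5 = 80, Gizmo = 16*5 = 80, Nut = 16*1 = 16.
Iteration 4: no further components; recursion stops.
SUM(amt) = 1 + 4 + 16 + 16 + 16 + 80 + 80 = 213.

213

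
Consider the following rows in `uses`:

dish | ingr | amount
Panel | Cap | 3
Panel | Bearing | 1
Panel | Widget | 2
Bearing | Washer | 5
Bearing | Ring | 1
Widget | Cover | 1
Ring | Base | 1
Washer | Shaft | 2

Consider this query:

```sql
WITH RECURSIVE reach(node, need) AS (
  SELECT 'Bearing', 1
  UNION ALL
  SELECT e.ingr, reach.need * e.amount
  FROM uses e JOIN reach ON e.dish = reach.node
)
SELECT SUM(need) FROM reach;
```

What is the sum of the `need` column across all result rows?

18

Base: (Bearing, need=1).
Iteration 1: components of {Bearing} -> Ring = 1*1 = 1, Washer = 1*5 = 5.
Iteration 2: components of {Ring,Washer} -> Base = 1*1 = 1, Shaft = 5*2 = 10.
Iteration 3: no further components; recursion stops.
SUM(need) = 1 + 5 + 1 + 10 + 1 = 18.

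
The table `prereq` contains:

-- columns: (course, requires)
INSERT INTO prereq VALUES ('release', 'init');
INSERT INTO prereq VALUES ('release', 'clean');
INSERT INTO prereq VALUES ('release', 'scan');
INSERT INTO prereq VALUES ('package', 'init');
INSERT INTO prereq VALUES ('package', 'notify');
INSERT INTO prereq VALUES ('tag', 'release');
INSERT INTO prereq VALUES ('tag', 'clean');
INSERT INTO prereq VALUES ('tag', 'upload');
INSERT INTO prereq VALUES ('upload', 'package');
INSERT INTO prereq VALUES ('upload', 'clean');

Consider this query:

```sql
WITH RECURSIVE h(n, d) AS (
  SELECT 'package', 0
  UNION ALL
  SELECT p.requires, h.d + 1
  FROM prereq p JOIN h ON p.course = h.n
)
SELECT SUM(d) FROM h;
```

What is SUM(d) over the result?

2

Base: (package, d=0).
Iteration 1: edges from {package} -> (init, d=1), (notify, d=1).
Iteration 2: no outgoing edges from {init,notify}; recursion stops.
SUM(d) = 0 + 1 + 1 = 2.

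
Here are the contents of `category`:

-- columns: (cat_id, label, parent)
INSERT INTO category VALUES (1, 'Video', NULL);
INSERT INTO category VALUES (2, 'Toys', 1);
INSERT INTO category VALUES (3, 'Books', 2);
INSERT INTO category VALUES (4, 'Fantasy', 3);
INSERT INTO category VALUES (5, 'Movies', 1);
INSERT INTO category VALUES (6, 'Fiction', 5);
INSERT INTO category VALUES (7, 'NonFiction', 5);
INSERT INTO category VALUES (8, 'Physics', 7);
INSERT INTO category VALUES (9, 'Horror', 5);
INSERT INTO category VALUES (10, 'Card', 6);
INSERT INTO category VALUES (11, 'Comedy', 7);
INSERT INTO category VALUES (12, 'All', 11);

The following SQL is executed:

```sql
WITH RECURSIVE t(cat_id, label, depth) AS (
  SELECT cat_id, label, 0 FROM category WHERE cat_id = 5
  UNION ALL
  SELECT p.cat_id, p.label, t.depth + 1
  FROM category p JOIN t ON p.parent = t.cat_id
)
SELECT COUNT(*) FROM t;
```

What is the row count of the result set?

8

Base: cat_id=5 (Movies) at depth 0.
Iteration 1: rows with parent in {5} -> Fiction (id 6, depth 1), NonFiction (id 7, depth 1), Horror (id 9, depth 1).
Iteration 2: rows with parent in {6,7,9} -> Physics (id 8, depth 2), Card (id 10, depth 2), Comedy (id 11, depth 2).
Iteration 3: rows with parent in {8,10,11} -> All (id 12, depth 3).
Iteration 4: no rows with parent in {12}; recursion stops.
Total rows emitted: 8.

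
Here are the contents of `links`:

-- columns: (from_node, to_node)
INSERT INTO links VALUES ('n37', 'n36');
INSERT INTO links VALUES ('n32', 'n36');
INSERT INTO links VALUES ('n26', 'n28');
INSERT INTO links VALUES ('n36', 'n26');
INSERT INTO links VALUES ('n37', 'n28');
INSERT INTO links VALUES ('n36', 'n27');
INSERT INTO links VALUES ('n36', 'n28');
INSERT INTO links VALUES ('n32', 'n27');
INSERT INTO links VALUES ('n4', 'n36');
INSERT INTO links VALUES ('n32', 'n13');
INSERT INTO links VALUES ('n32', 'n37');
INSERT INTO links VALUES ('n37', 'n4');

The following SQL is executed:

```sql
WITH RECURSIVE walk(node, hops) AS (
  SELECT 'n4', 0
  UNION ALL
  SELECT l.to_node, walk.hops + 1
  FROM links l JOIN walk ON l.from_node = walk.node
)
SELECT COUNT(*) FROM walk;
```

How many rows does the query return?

6

Base: (n4, hops=0).
Iteration 1: edges from {n4} -> (n36, hops=1).
Iteration 2: edges from {n36} -> (n26, hops=2), (n27, hops=2), (n28, hops=2).
Iteration 3: edges from {n26,n27,n28} -> (n28, hops=3).
Iteration 4: no outgoing edges from {n28}; recursion stops.
Total rows emitted: 6.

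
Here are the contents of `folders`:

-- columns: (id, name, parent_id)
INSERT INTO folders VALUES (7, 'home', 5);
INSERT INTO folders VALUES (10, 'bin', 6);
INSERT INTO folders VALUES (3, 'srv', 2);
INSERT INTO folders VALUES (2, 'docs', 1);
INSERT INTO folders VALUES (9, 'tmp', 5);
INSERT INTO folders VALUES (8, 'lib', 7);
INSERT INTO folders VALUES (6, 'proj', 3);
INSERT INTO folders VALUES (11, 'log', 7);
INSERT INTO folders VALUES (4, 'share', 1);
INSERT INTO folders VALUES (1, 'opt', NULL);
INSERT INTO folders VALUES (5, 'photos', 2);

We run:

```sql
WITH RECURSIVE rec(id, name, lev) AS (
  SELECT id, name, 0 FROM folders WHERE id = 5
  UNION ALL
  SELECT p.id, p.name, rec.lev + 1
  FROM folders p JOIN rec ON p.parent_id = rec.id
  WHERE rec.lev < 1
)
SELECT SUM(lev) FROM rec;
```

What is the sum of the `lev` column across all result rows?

Base: id=5 (photos) at lev 0.
Iteration 1: rows with parent_id in {5} -> home (id 7, lev 1), tmp (id 9, lev 1).
Iteration 2: lev < 1 fails for all current rows; recursion stops.
SUM(lev) = 0 + 1 + 1 = 2.

2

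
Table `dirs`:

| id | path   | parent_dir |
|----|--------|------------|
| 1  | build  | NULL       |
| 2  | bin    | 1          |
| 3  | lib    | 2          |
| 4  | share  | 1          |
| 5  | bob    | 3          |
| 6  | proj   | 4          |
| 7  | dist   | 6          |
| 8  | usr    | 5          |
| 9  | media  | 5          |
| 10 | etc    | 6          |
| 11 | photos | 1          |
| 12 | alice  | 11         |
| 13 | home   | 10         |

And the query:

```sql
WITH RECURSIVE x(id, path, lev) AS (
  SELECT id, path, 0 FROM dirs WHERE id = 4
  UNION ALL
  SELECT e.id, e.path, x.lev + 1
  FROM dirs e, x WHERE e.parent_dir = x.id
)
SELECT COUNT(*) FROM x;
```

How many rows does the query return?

5

Base: id=4 (share) at lev 0.
Iteration 1: rows with parent_dir in {4} -> proj (id 6, lev 1).
Iteration 2: rows with parent_dir in {6} -> dist (id 7, lev 2), etc (id 10, lev 2).
Iteration 3: rows with parent_dir in {7,10} -> home (id 13, lev 3).
Iteration 4: no rows with parent_dir in {13}; recursion stops.
Total rows emitted: 5.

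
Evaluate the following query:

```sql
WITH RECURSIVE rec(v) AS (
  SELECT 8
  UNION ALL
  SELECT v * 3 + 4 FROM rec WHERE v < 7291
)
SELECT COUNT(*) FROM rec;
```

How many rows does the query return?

Base: v=8.
Iteration 1: 8 < 7291 holds -> v = 8 * 3 + 4 = 28.
Iteration 2: 28 < 7291 holds -> v = 28 * 3 + 4 = 88.
Iteration 3: 88 < 7291 holds -> v = 88 * 3 + 4 = 268.
Iteration 4: 268 < 7291 holds -> v = 268 * 3 + 4 = 808.
Iteration 5: 808 < 7291 holds -> v = 808 * 3 + 4 = 2428.
Iteration 6: 2428 < 7291 holds -> v = 2428 * 3 + 4 = 7288.
Iteration 7: 7288 < 7291 holds -> v = 7288 * 3 + 4 = 21868.
Iteration 8: 21868 < 7291 fails; recursion stops.
Total rows emitted: 8.

8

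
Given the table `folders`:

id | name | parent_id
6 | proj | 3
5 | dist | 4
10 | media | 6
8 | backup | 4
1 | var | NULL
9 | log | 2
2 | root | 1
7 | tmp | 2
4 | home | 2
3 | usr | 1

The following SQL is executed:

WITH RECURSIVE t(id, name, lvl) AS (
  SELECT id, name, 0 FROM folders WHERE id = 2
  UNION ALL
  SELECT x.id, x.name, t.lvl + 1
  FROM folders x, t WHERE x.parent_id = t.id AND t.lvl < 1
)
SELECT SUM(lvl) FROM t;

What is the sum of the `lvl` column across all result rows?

3

Base: id=2 (root) at lvl 0.
Iteration 1: rows with parent_id in {2} -> home (id 4, lvl 1), tmp (id 7, lvl 1), log (id 9, lvl 1).
Iteration 2: lvl < 1 fails for all current rows; recursion stops.
SUM(lvl) = 0 + 1 + 1 + 1 = 3.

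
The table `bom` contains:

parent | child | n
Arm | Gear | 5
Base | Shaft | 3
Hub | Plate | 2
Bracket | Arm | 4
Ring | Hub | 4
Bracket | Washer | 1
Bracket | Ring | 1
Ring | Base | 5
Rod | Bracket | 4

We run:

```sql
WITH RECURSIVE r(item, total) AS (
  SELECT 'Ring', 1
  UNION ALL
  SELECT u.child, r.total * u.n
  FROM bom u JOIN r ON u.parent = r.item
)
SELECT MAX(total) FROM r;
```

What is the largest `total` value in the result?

15

Base: (Ring, total=1).
Iteration 1: components of {Ring} -> Base = 1*5 = 5, Hub = 1*4 = 4.
Iteration 2: components of {Base,Hub} -> Plate = 4*2 = 8, Shaft = 5*3 = 15.
Iteration 3: no further components; recursion stops.
total values: 1, 4, 5, 8, 15; the maximum is 15.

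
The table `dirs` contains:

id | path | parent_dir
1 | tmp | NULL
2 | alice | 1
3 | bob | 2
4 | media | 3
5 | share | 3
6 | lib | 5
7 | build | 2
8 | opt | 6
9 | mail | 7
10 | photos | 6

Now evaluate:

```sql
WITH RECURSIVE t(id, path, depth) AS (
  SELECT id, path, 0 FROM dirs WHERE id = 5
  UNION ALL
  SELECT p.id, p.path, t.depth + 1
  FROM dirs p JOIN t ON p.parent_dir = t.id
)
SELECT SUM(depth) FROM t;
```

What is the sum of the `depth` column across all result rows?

5

Base: id=5 (share) at depth 0.
Iteration 1: rows with parent_dir in {5} -> lib (id 6, depth 1).
Iteration 2: rows with parent_dir in {6} -> opt (id 8, depth 2), photos (id 10, depth 2).
Iteration 3: no rows with parent_dir in {8,10}; recursion stops.
SUM(depth) = 0 + 1 + 2 + 2 = 5.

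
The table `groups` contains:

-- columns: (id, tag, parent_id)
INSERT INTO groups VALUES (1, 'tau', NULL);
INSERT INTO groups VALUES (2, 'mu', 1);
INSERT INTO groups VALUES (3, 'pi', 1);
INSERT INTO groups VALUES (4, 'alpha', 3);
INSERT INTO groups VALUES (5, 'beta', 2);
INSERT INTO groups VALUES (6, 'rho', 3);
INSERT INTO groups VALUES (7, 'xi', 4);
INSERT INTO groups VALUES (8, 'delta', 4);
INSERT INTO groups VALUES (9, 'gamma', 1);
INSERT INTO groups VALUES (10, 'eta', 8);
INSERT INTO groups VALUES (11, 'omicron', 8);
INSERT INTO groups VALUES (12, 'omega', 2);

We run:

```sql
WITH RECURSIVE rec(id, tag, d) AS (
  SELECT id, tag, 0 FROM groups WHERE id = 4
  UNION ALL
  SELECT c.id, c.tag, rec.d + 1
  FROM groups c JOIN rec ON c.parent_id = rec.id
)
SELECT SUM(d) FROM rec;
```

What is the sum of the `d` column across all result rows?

6

Base: id=4 (alpha) at d 0.
Iteration 1: rows with parent_id in {4} -> xi (id 7, d 1), delta (id 8, d 1).
Iteration 2: rows with parent_id in {7,8} -> eta (id 10, d 2), omicron (id 11, d 2).
Iteration 3: no rows with parent_id in {10,11}; recursion stops.
SUM(d) = 0 + 1 + 1 + 2 + 2 = 6.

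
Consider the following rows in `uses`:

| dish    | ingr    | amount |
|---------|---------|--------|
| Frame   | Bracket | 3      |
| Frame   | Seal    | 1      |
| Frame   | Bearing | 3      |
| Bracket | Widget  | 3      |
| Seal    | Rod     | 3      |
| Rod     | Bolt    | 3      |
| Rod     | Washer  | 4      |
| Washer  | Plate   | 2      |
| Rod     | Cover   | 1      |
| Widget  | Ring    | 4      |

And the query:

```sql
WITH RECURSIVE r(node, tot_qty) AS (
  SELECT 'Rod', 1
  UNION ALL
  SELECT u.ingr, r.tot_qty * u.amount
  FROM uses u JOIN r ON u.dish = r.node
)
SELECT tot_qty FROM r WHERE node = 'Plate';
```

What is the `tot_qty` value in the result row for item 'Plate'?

Base: (Rod, tot_qty=1).
Iteration 1: components of {Rod} -> Bolt = 1*3 = 3, Cover = 1*1 = 1, Washer = 1*4 = 4.
Iteration 2: components of {Bolt,Cover,Washer} -> Plate = 4*2 = 8.
Iteration 3: no further components; recursion stops.

8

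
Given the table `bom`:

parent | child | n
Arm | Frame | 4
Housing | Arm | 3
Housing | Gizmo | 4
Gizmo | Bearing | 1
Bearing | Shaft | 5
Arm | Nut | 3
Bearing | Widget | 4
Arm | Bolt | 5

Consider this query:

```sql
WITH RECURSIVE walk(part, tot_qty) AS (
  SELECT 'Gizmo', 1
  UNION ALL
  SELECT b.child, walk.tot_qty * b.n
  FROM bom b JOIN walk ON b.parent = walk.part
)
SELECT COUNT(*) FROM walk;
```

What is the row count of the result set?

Base: (Gizmo, tot_qty=1).
Iteration 1: components of {Gizmo} -> Bearing = 1*1 = 1.
Iteration 2: components of {Bearing} -> Shaft = 1*5 = 5, Widget = 1*4 = 4.
Iteration 3: no further components; recursion stops.
Total rows emitted: 4.

4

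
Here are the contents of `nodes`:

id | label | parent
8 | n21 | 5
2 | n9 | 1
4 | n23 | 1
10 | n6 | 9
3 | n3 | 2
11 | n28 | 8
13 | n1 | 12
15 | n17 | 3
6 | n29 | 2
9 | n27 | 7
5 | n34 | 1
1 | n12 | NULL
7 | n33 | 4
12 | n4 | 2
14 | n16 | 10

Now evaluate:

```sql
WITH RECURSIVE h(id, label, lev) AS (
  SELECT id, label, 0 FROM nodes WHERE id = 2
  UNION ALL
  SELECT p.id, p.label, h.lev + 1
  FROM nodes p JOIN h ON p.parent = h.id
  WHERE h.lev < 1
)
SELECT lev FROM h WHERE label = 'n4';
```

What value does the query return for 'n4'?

1

Base: id=2 (n9) at lev 0.
Iteration 1: rows with parent in {2} -> n3 (id 3, lev 1), n29 (id 6, lev 1), n4 (id 12, lev 1).
Iteration 2: lev < 1 fails for all current rows; recursion stops.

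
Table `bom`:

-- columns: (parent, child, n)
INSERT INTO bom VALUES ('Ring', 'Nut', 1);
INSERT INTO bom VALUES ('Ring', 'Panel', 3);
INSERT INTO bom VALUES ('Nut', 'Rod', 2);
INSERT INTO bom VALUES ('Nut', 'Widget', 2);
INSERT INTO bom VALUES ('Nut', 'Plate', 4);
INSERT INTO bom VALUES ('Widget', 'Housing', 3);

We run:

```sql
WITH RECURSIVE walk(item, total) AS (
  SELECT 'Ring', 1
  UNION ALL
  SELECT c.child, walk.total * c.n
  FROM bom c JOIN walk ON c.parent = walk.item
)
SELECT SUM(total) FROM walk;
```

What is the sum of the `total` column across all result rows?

19

Base: (Ring, total=1).
Iteration 1: components of {Ring} -> Nut = 1*1 = 1, Panel = 1*3 = 3.
Iteration 2: components of {Nut,Panel} -> Plate = 1*4 = 4, Rod = 1*2 = 2, Widget = 1*2 = 2.
Iteration 3: components of {Plate,Rod,Widget} -> Housing = 2*3 = 6.
Iteration 4: no further components; recursion stops.
SUM(total) = 1 + 1 + 3 + 2 + 2 + 4 + 6 = 19.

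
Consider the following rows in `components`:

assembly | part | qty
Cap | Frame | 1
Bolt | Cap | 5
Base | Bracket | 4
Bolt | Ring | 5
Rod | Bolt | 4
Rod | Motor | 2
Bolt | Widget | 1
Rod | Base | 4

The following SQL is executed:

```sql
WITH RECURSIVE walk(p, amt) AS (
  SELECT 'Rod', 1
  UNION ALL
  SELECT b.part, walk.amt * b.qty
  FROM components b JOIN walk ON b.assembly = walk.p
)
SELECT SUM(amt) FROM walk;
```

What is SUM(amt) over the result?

91

Base: (Rod, amt=1).
Iteration 1: components of {Rod} -> Base = 1*4 = 4, Bolt = 1*4 = 4, Motor = 1*2 = 2.
Iteration 2: components of {Base,Bolt,Motor} -> Bracket = 4*4 = 16, Cap = 4*5 = 20, Ring = 4*5 = 20, Widget = 4*1 = 4.
Iteration 3: components of {Bracket,Cap,Ring,Widget} -> Frame = 20*1 = 20.
Iteration 4: no further components; recursion stops.
SUM(amt) = 1 + 2 + 4 + 4 + 20 + 4 + 20 + 16 + 20 = 91.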